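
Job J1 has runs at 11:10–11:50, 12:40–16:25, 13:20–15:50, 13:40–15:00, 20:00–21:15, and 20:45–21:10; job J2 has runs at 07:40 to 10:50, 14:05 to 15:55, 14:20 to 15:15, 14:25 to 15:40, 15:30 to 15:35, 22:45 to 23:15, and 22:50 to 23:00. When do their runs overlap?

Merge the first list: 11:10-11:50, 12:40-16:25, 20:00-21:15.
Merge the second list: 07:40-10:50, 14:05-15:55, 22:45-23:15.
11:10-11:50 falls entirely outside B.
12:40-16:25 overlaps B on 14:05-15:55.
20:00-21:15 falls entirely outside B.

14:05-15:55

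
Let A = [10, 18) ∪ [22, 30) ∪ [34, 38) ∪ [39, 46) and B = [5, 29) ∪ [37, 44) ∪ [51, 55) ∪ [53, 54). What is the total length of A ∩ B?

Merge the second list: [5, 29), [37, 44), [51, 55).
A ∩ B = [10, 18), [22, 29), [37, 38), [39, 44).
Total: 8 + 7 + 1 + 5 = 21.

21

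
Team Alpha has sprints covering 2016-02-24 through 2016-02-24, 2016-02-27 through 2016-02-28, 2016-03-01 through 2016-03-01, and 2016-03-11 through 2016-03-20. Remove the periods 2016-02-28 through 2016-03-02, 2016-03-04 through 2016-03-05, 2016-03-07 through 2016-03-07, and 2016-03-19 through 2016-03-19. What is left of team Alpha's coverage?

2016-02-24 through 2016-02-24, 2016-02-27 through 2016-02-27, 2016-03-11 through 2016-03-18, 2016-03-20 through 2016-03-20

2016-02-24 through 2016-02-24: no B overlap → unchanged.
2016-02-27 through 2016-02-28 minus B → 2016-02-27 through 2016-02-27.
2016-03-01 through 2016-03-01: fully covered by B → removed.
2016-03-11 through 2016-03-20 minus B → 2016-03-11 through 2016-03-18, 2016-03-20 through 2016-03-20.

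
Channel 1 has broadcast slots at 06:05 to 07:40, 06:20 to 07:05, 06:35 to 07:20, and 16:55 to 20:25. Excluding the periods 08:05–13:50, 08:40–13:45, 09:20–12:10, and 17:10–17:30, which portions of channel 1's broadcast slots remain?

First set merges to 06:05-07:40, 16:55-20:25.
Second set merges to 08:05-13:50, 17:10-17:30.
06:05-07:40: nothing removed.
16:55-20:25 \ B = 16:55-17:10, 17:30-20:25.

06:05-07:40, 16:55-17:10, 17:30-20:25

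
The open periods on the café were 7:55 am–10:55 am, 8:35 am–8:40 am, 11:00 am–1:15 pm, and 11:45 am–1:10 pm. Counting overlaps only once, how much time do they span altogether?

5 h 15 min

Merged: 7:55 am–10:55 am, 11:00 am–1:15 pm.
Lengths: 3 h + 2 h 15 min = 5 h 15 min.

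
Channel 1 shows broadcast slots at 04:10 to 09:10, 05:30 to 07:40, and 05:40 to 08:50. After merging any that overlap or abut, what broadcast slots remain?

05:30–07:40 overlaps/touches 04:10–09:10 → extend to 04:10–09:10.
05:40–08:50 overlaps/touches 04:10–09:10 → extend to 04:10–09:10.

04:10–09:10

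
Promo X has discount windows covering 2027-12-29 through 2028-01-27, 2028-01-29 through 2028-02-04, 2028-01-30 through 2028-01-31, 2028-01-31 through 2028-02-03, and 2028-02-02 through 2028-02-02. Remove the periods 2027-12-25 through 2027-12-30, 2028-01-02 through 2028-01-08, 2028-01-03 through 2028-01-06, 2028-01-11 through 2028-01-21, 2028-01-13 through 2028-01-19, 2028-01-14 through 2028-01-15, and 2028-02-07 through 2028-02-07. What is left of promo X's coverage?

A, merged: 2027-12-29 through 2028-01-27, 2028-01-29 through 2028-02-04.
B, merged: 2027-12-25 through 2027-12-30, 2028-01-02 through 2028-01-08, 2028-01-11 through 2028-01-21, 2028-02-07 through 2028-02-07.
2027-12-29 through 2028-01-27 with B removed leaves 2027-12-31 through 2028-01-01, 2028-01-09 through 2028-01-10, 2028-01-22 through 2028-01-27.
2028-01-29 through 2028-02-04 is untouched.

2027-12-31 through 2028-01-01, 2028-01-09 through 2028-01-10, 2028-01-22 through 2028-01-27, 2028-01-29 through 2028-02-04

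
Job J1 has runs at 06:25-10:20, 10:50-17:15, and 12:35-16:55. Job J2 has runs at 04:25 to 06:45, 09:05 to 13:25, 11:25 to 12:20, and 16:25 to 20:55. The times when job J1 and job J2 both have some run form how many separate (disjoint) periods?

Merge the first list: 06:25-10:20, 10:50-17:15.
Merge the second list: 04:25-06:45, 09:05-13:25, 16:25-20:55.
A ∩ B = 06:25-06:45, 09:05-10:20, 10:50-13:25, 16:25-17:15.
That is 4 disjoint pieces.

4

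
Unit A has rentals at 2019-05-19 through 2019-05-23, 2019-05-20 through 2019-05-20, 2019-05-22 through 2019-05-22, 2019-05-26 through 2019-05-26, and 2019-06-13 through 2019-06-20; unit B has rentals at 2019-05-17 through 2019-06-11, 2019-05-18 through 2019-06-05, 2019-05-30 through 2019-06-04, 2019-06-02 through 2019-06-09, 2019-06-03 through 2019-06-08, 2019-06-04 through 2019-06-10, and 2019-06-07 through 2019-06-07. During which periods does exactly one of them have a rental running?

A, merged: 2019-05-19 through 2019-05-23, 2019-05-26 through 2019-05-26, 2019-06-13 through 2019-06-20.
B, merged: 2019-05-17 through 2019-06-11.
Only in the first: 2019-06-13 through 2019-06-20.
Only in the second: 2019-05-17 through 2019-05-18, 2019-05-24 through 2019-05-25, 2019-05-27 through 2019-06-11.
Together these are the periods covered by exactly one.

2019-05-17 through 2019-05-18, 2019-05-24 through 2019-05-25, 2019-05-27 through 2019-06-11, 2019-06-13 through 2019-06-20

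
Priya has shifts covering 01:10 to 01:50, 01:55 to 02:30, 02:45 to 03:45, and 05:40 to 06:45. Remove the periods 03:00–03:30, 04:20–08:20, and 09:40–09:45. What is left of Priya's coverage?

01:10-01:50, 01:55-02:30, 02:45-03:00, 03:30-03:45

01:10-01:50: nothing removed.
01:55-02:30: nothing removed.
02:45-03:45 \ B = 02:45-03:00, 03:30-03:45.
05:40-06:45: entirely removed.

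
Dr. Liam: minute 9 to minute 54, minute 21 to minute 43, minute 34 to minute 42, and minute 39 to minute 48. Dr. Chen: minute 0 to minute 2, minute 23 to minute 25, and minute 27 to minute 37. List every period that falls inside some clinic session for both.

Merge the first list: minute 9 to minute 54.
minute 9 to minute 54 ∩ B → minute 23 to minute 25, minute 27 to minute 37.

minute 23 to minute 25, minute 27 to minute 37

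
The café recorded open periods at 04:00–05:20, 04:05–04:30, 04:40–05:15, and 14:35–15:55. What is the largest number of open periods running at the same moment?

2

Walk the sorted start/end points keeping a running depth.
The depth first hits 2 at 04:05.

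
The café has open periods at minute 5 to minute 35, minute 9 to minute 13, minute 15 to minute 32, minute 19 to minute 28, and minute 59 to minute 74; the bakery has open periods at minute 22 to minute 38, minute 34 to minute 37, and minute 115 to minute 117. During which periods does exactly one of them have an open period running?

minute 5 to minute 22, minute 35 to minute 38, minute 59 to minute 74, minute 115 to minute 117

A, merged: minute 5 to minute 35, minute 59 to minute 74.
B, merged: minute 22 to minute 38, minute 115 to minute 117.
Only in the first: minute 5 to minute 22, minute 59 to minute 74.
Only in the second: minute 35 to minute 38, minute 115 to minute 117.
Together these are the periods covered by exactly one.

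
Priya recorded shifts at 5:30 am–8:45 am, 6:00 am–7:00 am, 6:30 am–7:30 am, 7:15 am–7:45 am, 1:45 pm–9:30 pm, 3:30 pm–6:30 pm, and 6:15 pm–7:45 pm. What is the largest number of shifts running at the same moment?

3

Sweep endpoints in order; track running count of active intervals.
Peak of 3 reached at 6:30 am.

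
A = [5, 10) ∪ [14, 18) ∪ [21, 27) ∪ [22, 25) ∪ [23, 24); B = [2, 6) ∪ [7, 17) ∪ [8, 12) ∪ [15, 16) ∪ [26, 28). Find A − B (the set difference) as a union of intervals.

[6, 7) ∪ [17, 18) ∪ [21, 26)

A, merged: [5, 10), [14, 18), [21, 27).
B, merged: [2, 6), [7, 17), [26, 28).
[5, 10) with B removed leaves [6, 7).
[14, 18) with B removed leaves [17, 18).
[21, 27) with B removed leaves [21, 26).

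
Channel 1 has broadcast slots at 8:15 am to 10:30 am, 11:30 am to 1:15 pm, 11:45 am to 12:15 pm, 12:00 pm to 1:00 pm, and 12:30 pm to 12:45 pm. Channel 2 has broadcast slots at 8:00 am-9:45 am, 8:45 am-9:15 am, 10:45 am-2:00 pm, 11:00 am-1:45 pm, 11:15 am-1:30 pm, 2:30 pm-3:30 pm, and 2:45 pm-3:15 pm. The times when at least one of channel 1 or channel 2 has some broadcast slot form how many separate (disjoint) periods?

3

Merge the first list: 8:15 am–10:30 am, 11:30 am–1:15 pm.
Merge the second list: 8:00 am–9:45 am, 10:45 am–2:00 pm, 2:30 pm–3:30 pm.
A ∪ B = 8:00 am–10:30 am, 10:45 am–2:00 pm, 2:30 pm–3:30 pm.
That is 3 disjoint pieces.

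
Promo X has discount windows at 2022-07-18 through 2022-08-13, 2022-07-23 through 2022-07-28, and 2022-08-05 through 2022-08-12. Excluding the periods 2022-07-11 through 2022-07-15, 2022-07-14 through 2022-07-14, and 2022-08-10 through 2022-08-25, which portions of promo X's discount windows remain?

A, merged: 2022-07-18 through 2022-08-13.
B, merged: 2022-07-11 through 2022-07-15, 2022-08-10 through 2022-08-25.
2022-07-18 through 2022-08-13 with B removed leaves 2022-07-18 through 2022-08-09.

2022-07-18 through 2022-08-09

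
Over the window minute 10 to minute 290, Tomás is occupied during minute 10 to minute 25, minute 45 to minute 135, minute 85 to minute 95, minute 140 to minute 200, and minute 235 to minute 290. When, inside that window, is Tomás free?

minute 25 to minute 45, minute 135 to minute 140, minute 200 to minute 235

Covered (merged): minute 10 to minute 25, minute 45 to minute 135, minute 140 to minute 200, minute 235 to minute 290.
Gaps within minute 10 to minute 290: minute 25 to minute 45, minute 135 to minute 140, minute 200 to minute 235.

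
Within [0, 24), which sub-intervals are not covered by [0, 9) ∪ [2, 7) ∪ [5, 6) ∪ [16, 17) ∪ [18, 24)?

[9, 16) ∪ [17, 18)

Covered (merged): [0, 9), [16, 17), [18, 24).
Uncovered inside [0, 24): [9, 16), [17, 18).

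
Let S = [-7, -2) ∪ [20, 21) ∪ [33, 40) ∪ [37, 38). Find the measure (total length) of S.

Merged: [-7, -2), [20, 21), [33, 40).
Lengths: 5 + 1 + 7 = 13.

13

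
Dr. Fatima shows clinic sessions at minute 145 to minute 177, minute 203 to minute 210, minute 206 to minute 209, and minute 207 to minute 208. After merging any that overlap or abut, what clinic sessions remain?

minute 145 to minute 177, minute 203 to minute 210

minute 203 to minute 210 is disjoint → start new block.
minute 206 to minute 209 overlaps/touches minute 203 to minute 210 → extend to minute 203 to minute 210.
minute 207 to minute 208 overlaps/touches minute 203 to minute 210 → extend to minute 203 to minute 210.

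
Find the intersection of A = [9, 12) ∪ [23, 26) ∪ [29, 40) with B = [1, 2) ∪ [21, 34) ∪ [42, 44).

[23, 26) ∪ [29, 34)

[9, 12): no overlap with the second set.
[23, 26) meets the second set on [23, 26).
[29, 40) meets the second set on [29, 34).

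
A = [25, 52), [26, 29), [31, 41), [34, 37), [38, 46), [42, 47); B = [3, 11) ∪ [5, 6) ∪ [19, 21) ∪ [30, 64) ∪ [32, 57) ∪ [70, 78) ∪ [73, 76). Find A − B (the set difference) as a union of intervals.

First set merges to [25, 52).
Second set merges to [3, 11), [19, 21), [30, 64), [70, 78).
[25, 52) \ B = [25, 30).

[25, 30)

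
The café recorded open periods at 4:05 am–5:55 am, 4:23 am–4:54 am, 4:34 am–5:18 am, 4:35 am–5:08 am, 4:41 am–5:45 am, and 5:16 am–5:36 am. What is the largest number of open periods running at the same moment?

5

At 4:41 am, 5 of the intervals are simultaneously active.
No point has more.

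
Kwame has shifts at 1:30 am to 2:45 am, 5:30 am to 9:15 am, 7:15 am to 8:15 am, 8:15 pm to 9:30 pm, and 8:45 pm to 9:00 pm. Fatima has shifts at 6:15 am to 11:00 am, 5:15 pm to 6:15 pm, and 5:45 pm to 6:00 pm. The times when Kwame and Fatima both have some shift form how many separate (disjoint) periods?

1

Merge the first list: 1:30 am–2:45 am, 5:30 am–9:15 am, 8:15 pm–9:30 pm.
Merge the second list: 6:15 am–11:00 am, 5:15 pm–6:15 pm.
A ∩ B = 6:15 am–9:15 am.
That is 1 disjoint piece.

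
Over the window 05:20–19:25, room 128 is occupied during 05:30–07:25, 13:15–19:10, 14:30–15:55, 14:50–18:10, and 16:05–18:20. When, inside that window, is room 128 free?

05:20–05:30, 07:25–13:15, 19:10–19:25

After merging, the occupied span is 05:30–07:25, 13:15–19:10.
Complement within 05:20–19:25: 05:20–05:30, 07:25–13:15, 19:10–19:25.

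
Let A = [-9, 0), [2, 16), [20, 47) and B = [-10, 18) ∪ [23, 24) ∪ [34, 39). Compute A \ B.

[-9, 0) lies entirely inside B → drops out.
[2, 16) lies entirely inside B → drops out.
[20, 47) with B removed leaves [20, 23), [24, 34), [39, 47).

[20, 23) ∪ [24, 34) ∪ [39, 47)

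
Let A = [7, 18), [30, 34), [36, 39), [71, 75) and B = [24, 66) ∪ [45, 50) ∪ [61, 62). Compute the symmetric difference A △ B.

[7, 18) ∪ [24, 30) ∪ [34, 36) ∪ [39, 66) ∪ [71, 75)

Merge the second list: [24, 66).
A but not B: [7, 18), [71, 75).
B but not A: [24, 30), [34, 36), [39, 66).
Combining gives A △ B.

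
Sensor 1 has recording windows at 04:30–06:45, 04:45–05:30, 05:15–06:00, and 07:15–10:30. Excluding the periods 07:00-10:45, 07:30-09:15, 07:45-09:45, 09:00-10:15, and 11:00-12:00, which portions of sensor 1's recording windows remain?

04:30–06:45

A, merged: 04:30–06:45, 07:15–10:30.
B, merged: 07:00–10:45, 11:00–12:00.
04:30–06:45 is untouched.
07:15–10:30 lies entirely inside B → drops out.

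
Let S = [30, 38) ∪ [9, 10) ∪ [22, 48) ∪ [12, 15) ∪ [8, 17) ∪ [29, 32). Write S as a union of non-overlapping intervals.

Sort by start: [8, 17), [9, 10), [12, 15), [22, 48), [29, 32), [30, 38).
[9, 10) overlaps/touches [8, 17) → extend to [8, 17).
[12, 15) overlaps/touches [8, 17) → extend to [8, 17).
[22, 48) is disjoint → start new block.
[29, 32) overlaps/touches [22, 48) → extend to [22, 48).
[30, 38) overlaps/touches [22, 48) → extend to [22, 48).

[8, 17) ∪ [22, 48)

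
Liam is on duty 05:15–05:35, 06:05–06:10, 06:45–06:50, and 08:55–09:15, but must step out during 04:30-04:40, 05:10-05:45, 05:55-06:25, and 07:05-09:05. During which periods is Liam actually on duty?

06:45–06:50, 09:05–09:15

05:15–05:35: fully covered by B → removed.
06:05–06:10: fully covered by B → removed.
06:45–06:50: no B overlap → unchanged.
08:55–09:15 minus B → 09:05–09:15.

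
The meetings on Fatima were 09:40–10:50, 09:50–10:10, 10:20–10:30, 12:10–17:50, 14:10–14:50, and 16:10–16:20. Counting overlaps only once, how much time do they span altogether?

6 h 50 min

Merged: 09:40–10:50, 12:10–17:50.
Lengths: 1 h 10 min + 5 h 40 min = 6 h 50 min.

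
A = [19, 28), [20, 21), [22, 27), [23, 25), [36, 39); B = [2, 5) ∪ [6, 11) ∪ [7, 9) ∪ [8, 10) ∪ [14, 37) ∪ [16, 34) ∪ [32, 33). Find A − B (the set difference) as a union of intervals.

[37, 39)

A, merged: [19, 28), [36, 39).
B, merged: [2, 5), [6, 11), [14, 37).
[19, 28): fully covered by B → removed.
[36, 39) minus B → [37, 39).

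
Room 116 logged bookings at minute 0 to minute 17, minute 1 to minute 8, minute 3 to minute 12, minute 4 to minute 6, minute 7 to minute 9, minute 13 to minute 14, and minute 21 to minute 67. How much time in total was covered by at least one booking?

63 minutes

Merged: minute 0 to minute 17, minute 21 to minute 67.
Lengths: 17 minutes + 46 minutes = 63 minutes.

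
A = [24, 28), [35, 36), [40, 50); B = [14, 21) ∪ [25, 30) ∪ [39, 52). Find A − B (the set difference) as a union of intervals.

[24, 25) ∪ [35, 36)

[24, 28) minus B → [24, 25).
[35, 36): no B overlap → unchanged.
[40, 50): fully covered by B → removed.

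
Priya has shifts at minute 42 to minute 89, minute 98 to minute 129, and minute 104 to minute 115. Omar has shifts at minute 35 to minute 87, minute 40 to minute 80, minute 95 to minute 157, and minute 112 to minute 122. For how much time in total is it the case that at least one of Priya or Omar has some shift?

Merge the first list: minute 42 to minute 89, minute 98 to minute 129.
Merge the second list: minute 35 to minute 87, minute 95 to minute 157.
A ∪ B = minute 35 to minute 89, minute 95 to minute 157.
Total: 54 minutes + 62 minutes = 116 minutes.

116 minutes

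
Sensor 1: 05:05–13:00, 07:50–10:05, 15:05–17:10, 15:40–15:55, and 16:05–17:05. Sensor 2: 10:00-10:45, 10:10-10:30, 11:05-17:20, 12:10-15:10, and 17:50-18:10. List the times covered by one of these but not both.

A, merged: 05:05–13:00, 15:05–17:10.
B, merged: 10:00–10:45, 11:05–17:20, 17:50–18:10.
Only in the first: 05:05–10:00, 10:45–11:05.
Only in the second: 13:00–15:05, 17:10–17:20, 17:50–18:10.
Together these are the periods covered by exactly one.

05:05–10:00, 10:45–11:05, 13:00–15:05, 17:10–17:20, 17:50–18:10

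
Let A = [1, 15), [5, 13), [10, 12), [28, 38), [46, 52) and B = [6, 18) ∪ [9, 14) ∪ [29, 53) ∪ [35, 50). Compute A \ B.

First set merges to [1, 15), [28, 38), [46, 52).
Second set merges to [6, 18), [29, 53).
[1, 15) \ B = [1, 6).
[28, 38) \ B = [28, 29).
[46, 52): entirely removed.

[1, 6) ∪ [28, 29)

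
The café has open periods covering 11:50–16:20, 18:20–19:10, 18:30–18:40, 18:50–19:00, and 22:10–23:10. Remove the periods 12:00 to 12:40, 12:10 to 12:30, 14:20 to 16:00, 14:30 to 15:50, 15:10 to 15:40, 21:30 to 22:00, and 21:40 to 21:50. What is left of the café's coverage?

11:50–12:00, 12:40–14:20, 16:00–16:20, 18:20–19:10, 22:10–23:10

A, merged: 11:50–16:20, 18:20–19:10, 22:10–23:10.
B, merged: 12:00–12:40, 14:20–16:00, 21:30–22:00.
11:50–16:20 with B removed leaves 11:50–12:00, 12:40–14:20, 16:00–16:20.
18:20–19:10 is untouched.
22:10–23:10 is untouched.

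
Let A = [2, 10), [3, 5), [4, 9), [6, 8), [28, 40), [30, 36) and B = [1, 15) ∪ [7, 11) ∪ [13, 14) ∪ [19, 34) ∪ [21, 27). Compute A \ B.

[34, 40)

First set merges to [2, 10), [28, 40).
Second set merges to [1, 15), [19, 34).
[2, 10): fully covered by B → removed.
[28, 40) minus B → [34, 40).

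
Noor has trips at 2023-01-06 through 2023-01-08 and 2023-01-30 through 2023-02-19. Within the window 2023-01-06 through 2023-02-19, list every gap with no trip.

2023-01-09 through 2023-01-29

After merging, the occupied span is 2023-01-06 through 2023-01-08, 2023-01-30 through 2023-02-19.
Uncovered inside 2023-01-06 through 2023-02-19: 2023-01-09 through 2023-01-29.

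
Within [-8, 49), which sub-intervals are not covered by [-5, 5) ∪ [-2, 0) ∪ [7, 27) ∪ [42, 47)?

[-8, -5) ∪ [5, 7) ∪ [27, 42) ∪ [47, 49)

Covered (merged): [-5, 5), [7, 27), [42, 47).
Uncovered inside [-8, 49): [-8, -5), [5, 7), [27, 42), [47, 49).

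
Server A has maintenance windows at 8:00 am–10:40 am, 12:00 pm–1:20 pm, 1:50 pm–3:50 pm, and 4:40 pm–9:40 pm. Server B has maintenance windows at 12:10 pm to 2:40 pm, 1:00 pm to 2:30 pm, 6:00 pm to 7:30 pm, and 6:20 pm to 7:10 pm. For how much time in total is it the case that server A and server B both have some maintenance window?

3 h 30 min

Merge the second list: 12:10 pm–2:40 pm, 6:00 pm–7:30 pm.
A ∩ B = 12:10 pm–1:20 pm, 1:50 pm–2:40 pm, 6:00 pm–7:30 pm.
Total: 1 h 10 min + 50 min + 1 h 30 min = 3 h 30 min.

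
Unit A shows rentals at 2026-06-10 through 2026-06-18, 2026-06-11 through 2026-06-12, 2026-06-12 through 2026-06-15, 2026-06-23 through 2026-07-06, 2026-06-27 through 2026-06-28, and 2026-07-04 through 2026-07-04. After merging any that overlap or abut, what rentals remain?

2026-06-11 through 2026-06-12 overlaps/touches 2026-06-10 through 2026-06-18 → extend to 2026-06-10 through 2026-06-18.
2026-06-12 through 2026-06-15 overlaps/touches 2026-06-10 through 2026-06-18 → extend to 2026-06-10 through 2026-06-18.
2026-06-23 through 2026-07-06 is disjoint → start new block.
2026-06-27 through 2026-06-28 overlaps/touches 2026-06-23 through 2026-07-06 → extend to 2026-06-23 through 2026-07-06.
2026-07-04 through 2026-07-04 overlaps/touches 2026-06-23 through 2026-07-06 → extend to 2026-06-23 through 2026-07-06.

2026-06-10 through 2026-06-18, 2026-06-23 through 2026-07-06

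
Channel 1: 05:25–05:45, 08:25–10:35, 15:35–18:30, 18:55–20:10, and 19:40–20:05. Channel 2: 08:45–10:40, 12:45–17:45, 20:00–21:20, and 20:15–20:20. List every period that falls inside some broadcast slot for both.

08:45-10:35, 15:35-17:45, 20:00-20:10

Merge the first list: 05:25-05:45, 08:25-10:35, 15:35-18:30, 18:55-20:10.
Merge the second list: 08:45-10:40, 12:45-17:45, 20:00-21:20.
05:25-05:45 meets no B interval.
08:25-10:35 ∩ B → 08:45-10:35.
15:35-18:30 ∩ B → 15:35-17:45.
18:55-20:10 ∩ B → 20:00-20:10.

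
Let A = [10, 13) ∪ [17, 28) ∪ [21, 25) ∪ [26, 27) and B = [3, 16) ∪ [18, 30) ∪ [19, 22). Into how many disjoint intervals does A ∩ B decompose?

Merge the first list: [10, 13), [17, 28).
Merge the second list: [3, 16), [18, 30).
A ∩ B = [10, 13), [18, 28).
That is 2 disjoint pieces.

2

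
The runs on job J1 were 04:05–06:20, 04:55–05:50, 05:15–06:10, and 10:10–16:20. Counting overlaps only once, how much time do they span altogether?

Merged: 04:05–06:20, 10:10–16:20.
Lengths: 2 h 15 min + 6 h 10 min = 8 h 25 min.

8 h 25 min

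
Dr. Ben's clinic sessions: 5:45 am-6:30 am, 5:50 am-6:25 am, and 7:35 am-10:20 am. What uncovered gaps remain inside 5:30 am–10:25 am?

5:30 am–5:45 am, 6:30 am–7:35 am, 10:20 am–10:25 am

The merged coverage is 5:45 am–6:30 am, 7:35 am–10:20 am.
Gaps within 5:30 am–10:25 am: 5:30 am–5:45 am, 6:30 am–7:35 am, 10:20 am–10:25 am.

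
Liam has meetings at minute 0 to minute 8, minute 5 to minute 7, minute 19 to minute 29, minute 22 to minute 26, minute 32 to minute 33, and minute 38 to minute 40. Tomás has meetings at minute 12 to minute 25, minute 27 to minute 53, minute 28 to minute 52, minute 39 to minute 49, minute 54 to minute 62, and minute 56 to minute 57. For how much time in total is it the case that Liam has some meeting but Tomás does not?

A, merged: minute 0 to minute 8, minute 19 to minute 29, minute 32 to minute 33, minute 38 to minute 40.
B, merged: minute 12 to minute 25, minute 27 to minute 53, minute 54 to minute 62.
A \ B = minute 0 to minute 8, minute 25 to minute 27.
Total: 8 minutes + 2 minutes = 10 minutes.

10 minutes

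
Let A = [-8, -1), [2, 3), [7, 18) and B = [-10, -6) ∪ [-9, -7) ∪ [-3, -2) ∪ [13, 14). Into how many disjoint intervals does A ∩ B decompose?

3

Second set merges to [-10, -6), [-3, -2), [13, 14).
A ∩ B = [-8, -6), [-3, -2), [13, 14).
That is 3 disjoint pieces.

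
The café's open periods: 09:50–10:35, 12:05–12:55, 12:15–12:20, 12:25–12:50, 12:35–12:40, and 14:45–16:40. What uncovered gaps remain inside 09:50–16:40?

10:35–12:05, 12:55–14:45

The merged coverage is 09:50–10:35, 12:05–12:55, 14:45–16:40.
Gaps within 09:50–16:40: 10:35–12:05, 12:55–14:45.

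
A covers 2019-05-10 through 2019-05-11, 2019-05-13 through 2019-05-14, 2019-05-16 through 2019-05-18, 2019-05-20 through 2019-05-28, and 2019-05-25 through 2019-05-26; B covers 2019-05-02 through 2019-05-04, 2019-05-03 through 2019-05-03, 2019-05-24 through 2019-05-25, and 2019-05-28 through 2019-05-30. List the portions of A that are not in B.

A, merged: 2019-05-10 through 2019-05-11, 2019-05-13 through 2019-05-14, 2019-05-16 through 2019-05-18, 2019-05-20 through 2019-05-28.
B, merged: 2019-05-02 through 2019-05-04, 2019-05-24 through 2019-05-25, 2019-05-28 through 2019-05-30.
2019-05-10 through 2019-05-11: no B overlap → unchanged.
2019-05-13 through 2019-05-14: no B overlap → unchanged.
2019-05-16 through 2019-05-18: no B overlap → unchanged.
2019-05-20 through 2019-05-28 minus B → 2019-05-20 through 2019-05-23, 2019-05-26 through 2019-05-27.

2019-05-10 through 2019-05-11, 2019-05-13 through 2019-05-14, 2019-05-16 through 2019-05-18, 2019-05-20 through 2019-05-23, 2019-05-26 through 2019-05-27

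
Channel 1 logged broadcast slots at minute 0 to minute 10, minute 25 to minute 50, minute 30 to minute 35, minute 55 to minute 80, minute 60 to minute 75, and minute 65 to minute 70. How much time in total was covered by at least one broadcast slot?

Merged: minute 0 to minute 10, minute 25 to minute 50, minute 55 to minute 80.
Lengths: 10 minutes + 25 minutes + 25 minutes = 60 minutes.

60 minutes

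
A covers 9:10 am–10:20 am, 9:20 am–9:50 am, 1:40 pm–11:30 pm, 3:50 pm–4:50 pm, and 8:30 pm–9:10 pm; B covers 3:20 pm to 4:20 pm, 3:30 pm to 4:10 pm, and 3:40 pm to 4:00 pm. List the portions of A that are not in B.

9:10 am–10:20 am, 1:40 pm–3:20 pm, 4:20 pm–11:30 pm

First set merges to 9:10 am–10:20 am, 1:40 pm–11:30 pm.
Second set merges to 3:20 pm–4:20 pm.
9:10 am–10:20 am is untouched.
1:40 pm–11:30 pm with B removed leaves 1:40 pm–3:20 pm, 4:20 pm–11:30 pm.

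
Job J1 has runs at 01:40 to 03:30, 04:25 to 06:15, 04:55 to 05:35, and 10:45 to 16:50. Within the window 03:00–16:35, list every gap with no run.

03:30-04:25, 06:15-10:45

After merging, the occupied span is 01:40-03:30, 04:25-06:15, 10:45-16:50.
Complement within 03:00-16:35: 03:30-04:25, 06:15-10:45.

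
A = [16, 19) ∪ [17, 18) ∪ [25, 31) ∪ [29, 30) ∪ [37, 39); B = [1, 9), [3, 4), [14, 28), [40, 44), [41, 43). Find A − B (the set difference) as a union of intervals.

First set merges to [16, 19), [25, 31), [37, 39).
Second set merges to [1, 9), [14, 28), [40, 44).
[16, 19): entirely removed.
[25, 31) \ B = [28, 31).
[37, 39): nothing removed.

[28, 31) ∪ [37, 39)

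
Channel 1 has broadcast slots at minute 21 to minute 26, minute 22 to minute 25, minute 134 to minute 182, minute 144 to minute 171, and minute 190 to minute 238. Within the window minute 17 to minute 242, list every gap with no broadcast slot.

minute 17 to minute 21, minute 26 to minute 134, minute 182 to minute 190, minute 238 to minute 242

The merged coverage is minute 21 to minute 26, minute 134 to minute 182, minute 190 to minute 238.
Gaps within minute 17 to minute 242: minute 17 to minute 21, minute 26 to minute 134, minute 182 to minute 190, minute 238 to minute 242.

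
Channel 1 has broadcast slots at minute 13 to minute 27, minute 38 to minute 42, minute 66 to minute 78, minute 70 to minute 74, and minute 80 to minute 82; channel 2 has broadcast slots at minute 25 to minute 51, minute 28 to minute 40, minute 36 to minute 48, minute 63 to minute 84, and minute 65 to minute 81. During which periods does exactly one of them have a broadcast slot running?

minute 13 to minute 25, minute 27 to minute 38, minute 42 to minute 51, minute 63 to minute 66, minute 78 to minute 80, minute 82 to minute 84

A, merged: minute 13 to minute 27, minute 38 to minute 42, minute 66 to minute 78, minute 80 to minute 82.
B, merged: minute 25 to minute 51, minute 63 to minute 84.
A but not B: minute 13 to minute 25.
B but not A: minute 27 to minute 38, minute 42 to minute 51, minute 63 to minute 66, minute 78 to minute 80, minute 82 to minute 84.
Combining gives A △ B.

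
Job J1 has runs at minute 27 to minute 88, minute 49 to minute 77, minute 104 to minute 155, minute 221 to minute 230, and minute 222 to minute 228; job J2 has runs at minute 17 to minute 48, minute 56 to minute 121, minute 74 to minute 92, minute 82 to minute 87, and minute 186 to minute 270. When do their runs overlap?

Merge the first list: minute 27 to minute 88, minute 104 to minute 155, minute 221 to minute 230.
Merge the second list: minute 17 to minute 48, minute 56 to minute 121, minute 186 to minute 270.
minute 27 to minute 88 meets the second set on minute 27 to minute 48, minute 56 to minute 88.
minute 104 to minute 155 meets the second set on minute 104 to minute 121.
minute 221 to minute 230 meets the second set on minute 221 to minute 230.

minute 27 to minute 48, minute 56 to minute 88, minute 104 to minute 121, minute 221 to minute 230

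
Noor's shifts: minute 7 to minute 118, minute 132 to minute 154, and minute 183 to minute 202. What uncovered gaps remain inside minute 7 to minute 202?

The merged coverage is minute 7 to minute 118, minute 132 to minute 154, minute 183 to minute 202.
Uncovered inside minute 7 to minute 202: minute 118 to minute 132, minute 154 to minute 183.

minute 118 to minute 132, minute 154 to minute 183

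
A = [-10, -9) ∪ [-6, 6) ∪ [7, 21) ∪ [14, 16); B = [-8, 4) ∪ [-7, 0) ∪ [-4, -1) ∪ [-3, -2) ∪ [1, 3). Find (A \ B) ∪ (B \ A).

First set merges to [-10, -9), [-6, 6), [7, 21).
Second set merges to [-8, 4).
Only in the first: [-10, -9), [4, 6), [7, 21).
Only in the second: [-8, -6).
Together these are the periods covered by exactly one.

[-10, -9) ∪ [-8, -6) ∪ [4, 6) ∪ [7, 21)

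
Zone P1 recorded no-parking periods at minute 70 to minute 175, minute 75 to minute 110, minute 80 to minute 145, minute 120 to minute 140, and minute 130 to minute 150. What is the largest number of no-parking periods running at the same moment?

Sweep endpoints in order; track running count of active intervals.
Peak of 4 reached at minute 130.

4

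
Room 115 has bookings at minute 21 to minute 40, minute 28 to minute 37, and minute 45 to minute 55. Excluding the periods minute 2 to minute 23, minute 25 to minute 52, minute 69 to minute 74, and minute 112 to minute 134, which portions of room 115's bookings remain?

minute 23 to minute 25, minute 52 to minute 55

Merge the first list: minute 21 to minute 40, minute 45 to minute 55.
minute 21 to minute 40 with B removed leaves minute 23 to minute 25.
minute 45 to minute 55 with B removed leaves minute 52 to minute 55.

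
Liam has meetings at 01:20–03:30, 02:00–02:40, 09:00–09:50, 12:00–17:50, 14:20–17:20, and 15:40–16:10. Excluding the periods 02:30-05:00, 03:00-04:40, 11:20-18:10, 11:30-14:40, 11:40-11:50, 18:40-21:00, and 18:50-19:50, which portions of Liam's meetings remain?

01:20–02:30, 09:00–09:50

A, merged: 01:20–03:30, 09:00–09:50, 12:00–17:50.
B, merged: 02:30–05:00, 11:20–18:10, 18:40–21:00.
01:20–03:30 minus B → 01:20–02:30.
09:00–09:50: no B overlap → unchanged.
12:00–17:50: fully covered by B → removed.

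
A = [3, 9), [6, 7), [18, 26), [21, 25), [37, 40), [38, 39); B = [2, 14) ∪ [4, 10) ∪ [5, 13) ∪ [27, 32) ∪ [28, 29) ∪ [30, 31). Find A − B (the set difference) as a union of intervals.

[18, 26) ∪ [37, 40)

Merge the first list: [3, 9), [18, 26), [37, 40).
Merge the second list: [2, 14), [27, 32).
[3, 9): fully covered by B → removed.
[18, 26): no B overlap → unchanged.
[37, 40): no B overlap → unchanged.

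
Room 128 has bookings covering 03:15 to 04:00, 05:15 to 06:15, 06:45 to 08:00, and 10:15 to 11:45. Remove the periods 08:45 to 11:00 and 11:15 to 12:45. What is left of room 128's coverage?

03:15-04:00: nothing removed.
05:15-06:15: nothing removed.
06:45-08:00: nothing removed.
10:15-11:45 \ B = 11:00-11:15.

03:15-04:00, 05:15-06:15, 06:45-08:00, 11:00-11:15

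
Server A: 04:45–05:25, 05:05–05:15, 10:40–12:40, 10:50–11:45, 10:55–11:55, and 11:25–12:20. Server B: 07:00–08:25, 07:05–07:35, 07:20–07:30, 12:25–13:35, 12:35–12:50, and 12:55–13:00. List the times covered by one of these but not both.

04:45–05:25, 07:00–08:25, 10:40–12:25, 12:40–13:35

Merge the first list: 04:45–05:25, 10:40–12:40.
Merge the second list: 07:00–08:25, 12:25–13:35.
A \ B = 04:45–05:25, 10:40–12:25.
B \ A = 07:00–08:25, 12:40–13:35.
Union of the two gives the symmetric difference.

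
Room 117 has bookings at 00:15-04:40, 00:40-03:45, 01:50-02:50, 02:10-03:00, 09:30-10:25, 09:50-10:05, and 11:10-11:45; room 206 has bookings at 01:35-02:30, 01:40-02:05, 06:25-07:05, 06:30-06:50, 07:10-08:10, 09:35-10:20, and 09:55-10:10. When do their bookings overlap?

First set merges to 00:15-04:40, 09:30-10:25, 11:10-11:45.
Second set merges to 01:35-02:30, 06:25-07:05, 07:10-08:10, 09:35-10:20.
00:15-04:40 meets the second set on 01:35-02:30.
09:30-10:25 meets the second set on 09:35-10:20.
11:10-11:45: no overlap with the second set.

01:35-02:30, 09:35-10:20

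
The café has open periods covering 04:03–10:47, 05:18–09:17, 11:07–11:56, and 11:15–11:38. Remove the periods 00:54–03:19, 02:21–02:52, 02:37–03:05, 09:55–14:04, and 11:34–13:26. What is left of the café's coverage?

04:03-09:55

Merge the first list: 04:03-10:47, 11:07-11:56.
Merge the second list: 00:54-03:19, 09:55-14:04.
04:03-10:47 minus B → 04:03-09:55.
11:07-11:56: fully covered by B → removed.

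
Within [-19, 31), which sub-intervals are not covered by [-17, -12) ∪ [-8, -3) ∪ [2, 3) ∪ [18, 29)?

[-19, -17) ∪ [-12, -8) ∪ [-3, 2) ∪ [3, 18) ∪ [29, 31)

The merged coverage is [-17, -12), [-8, -3), [2, 3), [18, 29).
Gaps within [-19, 31): [-19, -17), [-12, -8), [-3, 2), [3, 18), [29, 31).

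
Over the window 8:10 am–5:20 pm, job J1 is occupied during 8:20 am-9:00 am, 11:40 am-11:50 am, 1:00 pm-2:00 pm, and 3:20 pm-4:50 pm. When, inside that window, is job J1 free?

After merging, the occupied span is 8:20 am-9:00 am, 11:40 am-11:50 am, 1:00 pm-2:00 pm, 3:20 pm-4:50 pm.
Gaps within 8:10 am-5:20 pm: 8:10 am-8:20 am, 9:00 am-11:40 am, 11:50 am-1:00 pm, 2:00 pm-3:20 pm, 4:50 pm-5:20 pm.

8:10 am-8:20 am, 9:00 am-11:40 am, 11:50 am-1:00 pm, 2:00 pm-3:20 pm, 4:50 pm-5:20 pm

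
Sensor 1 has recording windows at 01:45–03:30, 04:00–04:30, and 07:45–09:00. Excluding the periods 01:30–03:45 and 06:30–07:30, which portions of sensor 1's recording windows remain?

04:00-04:30, 07:45-09:00

01:45-03:30: fully covered by B → removed.
04:00-04:30: no B overlap → unchanged.
07:45-09:00: no B overlap → unchanged.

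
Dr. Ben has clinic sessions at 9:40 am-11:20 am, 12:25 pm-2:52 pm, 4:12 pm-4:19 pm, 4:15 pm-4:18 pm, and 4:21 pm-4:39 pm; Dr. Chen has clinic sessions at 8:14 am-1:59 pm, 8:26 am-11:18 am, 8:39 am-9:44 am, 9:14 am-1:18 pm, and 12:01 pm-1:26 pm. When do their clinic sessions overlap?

9:40 am–11:20 am, 12:25 pm–1:59 pm

A, merged: 9:40 am–11:20 am, 12:25 pm–2:52 pm, 4:12 pm–4:19 pm, 4:21 pm–4:39 pm.
B, merged: 8:14 am–1:59 pm.
9:40 am–11:20 am meets the second set on 9:40 am–11:20 am.
12:25 pm–2:52 pm meets the second set on 12:25 pm–1:59 pm.
4:12 pm–4:19 pm: no overlap with the second set.
4:21 pm–4:39 pm: no overlap with the second set.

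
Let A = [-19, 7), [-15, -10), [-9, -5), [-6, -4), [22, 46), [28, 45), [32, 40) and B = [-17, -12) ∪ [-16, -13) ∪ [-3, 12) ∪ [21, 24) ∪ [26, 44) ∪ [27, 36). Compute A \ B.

Merge the first list: [-19, 7), [22, 46).
Merge the second list: [-17, -12), [-3, 12), [21, 24), [26, 44).
[-19, 7) minus B → [-19, -17), [-12, -3).
[22, 46) minus B → [24, 26), [44, 46).

[-19, -17) ∪ [-12, -3) ∪ [24, 26) ∪ [44, 46)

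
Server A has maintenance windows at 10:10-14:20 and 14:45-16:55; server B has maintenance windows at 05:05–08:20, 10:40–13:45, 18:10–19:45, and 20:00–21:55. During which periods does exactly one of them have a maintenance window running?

Only in the first: 10:10-10:40, 13:45-14:20, 14:45-16:55.
Only in the second: 05:05-08:20, 18:10-19:45, 20:00-21:55.
Together these are the periods covered by exactly one.

05:05-08:20, 10:10-10:40, 13:45-14:20, 14:45-16:55, 18:10-19:45, 20:00-21:55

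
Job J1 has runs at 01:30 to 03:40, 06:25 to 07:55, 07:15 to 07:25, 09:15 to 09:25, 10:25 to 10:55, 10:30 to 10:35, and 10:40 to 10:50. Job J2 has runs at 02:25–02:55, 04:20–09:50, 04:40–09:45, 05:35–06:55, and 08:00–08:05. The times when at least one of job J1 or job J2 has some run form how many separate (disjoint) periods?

A, merged: 01:30–03:40, 06:25–07:55, 09:15–09:25, 10:25–10:55.
B, merged: 02:25–02:55, 04:20–09:50.
A ∪ B = 01:30–03:40, 04:20–09:50, 10:25–10:55.
That is 3 disjoint pieces.

3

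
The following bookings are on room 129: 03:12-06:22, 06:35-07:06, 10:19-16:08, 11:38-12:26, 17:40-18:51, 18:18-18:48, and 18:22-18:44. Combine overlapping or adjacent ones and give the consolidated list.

06:35-07:06 is disjoint → start new block.
10:19-16:08 is disjoint → start new block.
11:38-12:26 overlaps/touches 10:19-16:08 → extend to 10:19-16:08.
17:40-18:51 is disjoint → start new block.
18:18-18:48 overlaps/touches 17:40-18:51 → extend to 17:40-18:51.
18:22-18:44 overlaps/touches 17:40-18:51 → extend to 17:40-18:51.

03:12-06:22, 06:35-07:06, 10:19-16:08, 17:40-18:51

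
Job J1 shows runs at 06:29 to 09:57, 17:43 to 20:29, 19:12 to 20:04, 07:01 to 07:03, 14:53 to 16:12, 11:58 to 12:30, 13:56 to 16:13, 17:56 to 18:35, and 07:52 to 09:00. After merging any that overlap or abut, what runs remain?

06:29–09:57, 11:58–12:30, 13:56–16:13, 17:43–20:29

Sort by start: 06:29–09:57, 07:01–07:03, 07:52–09:00, 11:58–12:30, 13:56–16:13, 14:53–16:12, 17:43–20:29, 17:56–18:35, 19:12–20:04.
07:01–07:03 overlaps/touches 06:29–09:57 → extend to 06:29–09:57.
07:52–09:00 overlaps/touches 06:29–09:57 → extend to 06:29–09:57.
11:58–12:30 is disjoint → start new block.
13:56–16:13 is disjoint → start new block.
14:53–16:12 overlaps/touches 13:56–16:13 → extend to 13:56–16:13.
17:43–20:29 is disjoint → start new block.
17:56–18:35 overlaps/touches 17:43–20:29 → extend to 17:43–20:29.
19:12–20:04 overlaps/touches 17:43–20:29 → extend to 17:43–20:29.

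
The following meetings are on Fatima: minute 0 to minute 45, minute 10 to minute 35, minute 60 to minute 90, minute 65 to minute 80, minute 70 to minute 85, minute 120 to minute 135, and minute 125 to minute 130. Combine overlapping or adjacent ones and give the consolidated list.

minute 0 to minute 45, minute 60 to minute 90, minute 120 to minute 135

minute 10 to minute 35 overlaps/touches minute 0 to minute 45 → extend to minute 0 to minute 45.
minute 60 to minute 90 is disjoint → start new block.
minute 65 to minute 80 overlaps/touches minute 60 to minute 90 → extend to minute 60 to minute 90.
minute 70 to minute 85 overlaps/touches minute 60 to minute 90 → extend to minute 60 to minute 90.
minute 120 to minute 135 is disjoint → start new block.
minute 125 to minute 130 overlaps/touches minute 120 to minute 135 → extend to minute 120 to minute 135.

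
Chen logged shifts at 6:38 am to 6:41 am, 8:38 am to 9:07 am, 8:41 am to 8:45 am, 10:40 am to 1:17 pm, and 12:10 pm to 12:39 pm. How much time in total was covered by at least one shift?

Merged: 6:38 am-6:41 am, 8:38 am-9:07 am, 10:40 am-1:17 pm.
Lengths: 3 min + 29 min + 2 h 37 min = 3 h 9 min.

3 h 9 min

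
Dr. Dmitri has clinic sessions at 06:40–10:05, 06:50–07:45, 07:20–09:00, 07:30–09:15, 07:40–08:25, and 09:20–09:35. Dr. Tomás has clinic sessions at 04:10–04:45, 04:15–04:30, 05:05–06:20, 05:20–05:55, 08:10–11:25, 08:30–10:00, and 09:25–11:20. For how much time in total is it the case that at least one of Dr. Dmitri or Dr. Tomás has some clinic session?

6 h 35 min

Merge the first list: 06:40-10:05.
Merge the second list: 04:10-04:45, 05:05-06:20, 08:10-11:25.
A ∪ B = 04:10-04:45, 05:05-06:20, 06:40-11:25.
Total: 35 min + 1 h 15 min + 4 h 45 min = 6 h 35 min.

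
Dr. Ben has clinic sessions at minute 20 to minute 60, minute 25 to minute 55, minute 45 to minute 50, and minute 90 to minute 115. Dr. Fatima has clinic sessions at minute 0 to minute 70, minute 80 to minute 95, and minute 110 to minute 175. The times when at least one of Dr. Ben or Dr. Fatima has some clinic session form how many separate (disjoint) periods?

Merge the first list: minute 20 to minute 60, minute 90 to minute 115.
A ∪ B = minute 0 to minute 70, minute 80 to minute 175.
That is 2 disjoint pieces.

2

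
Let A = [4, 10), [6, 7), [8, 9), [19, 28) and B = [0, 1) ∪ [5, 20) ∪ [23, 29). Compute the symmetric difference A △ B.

First set merges to [4, 10), [19, 28).
A \ B = [4, 5), [20, 23).
B \ A = [0, 1), [10, 19), [28, 29).
Union of the two gives the symmetric difference.

[0, 1) ∪ [4, 5) ∪ [10, 19) ∪ [20, 23) ∪ [28, 29)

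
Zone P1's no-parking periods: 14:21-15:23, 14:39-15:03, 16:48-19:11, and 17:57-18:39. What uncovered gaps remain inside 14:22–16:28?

15:23-16:28

The merged coverage is 14:21-15:23, 16:48-19:11.
Complement within 14:22-16:28: 15:23-16:28.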